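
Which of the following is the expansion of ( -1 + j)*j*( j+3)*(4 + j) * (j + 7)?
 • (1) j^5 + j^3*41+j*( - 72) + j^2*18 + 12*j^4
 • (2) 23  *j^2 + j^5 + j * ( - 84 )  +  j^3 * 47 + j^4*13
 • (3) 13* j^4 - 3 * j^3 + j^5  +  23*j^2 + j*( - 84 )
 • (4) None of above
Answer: 2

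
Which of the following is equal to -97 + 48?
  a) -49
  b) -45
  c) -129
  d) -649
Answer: a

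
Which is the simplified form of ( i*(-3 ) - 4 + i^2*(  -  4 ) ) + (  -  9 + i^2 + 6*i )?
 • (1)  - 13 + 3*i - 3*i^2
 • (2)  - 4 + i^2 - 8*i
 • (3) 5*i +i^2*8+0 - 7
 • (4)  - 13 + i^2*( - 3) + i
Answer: 1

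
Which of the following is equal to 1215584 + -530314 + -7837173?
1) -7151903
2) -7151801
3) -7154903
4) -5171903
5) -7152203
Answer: 1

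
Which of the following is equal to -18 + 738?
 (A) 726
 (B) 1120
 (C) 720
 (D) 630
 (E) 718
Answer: C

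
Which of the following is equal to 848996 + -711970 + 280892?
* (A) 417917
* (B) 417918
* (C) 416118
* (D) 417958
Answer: B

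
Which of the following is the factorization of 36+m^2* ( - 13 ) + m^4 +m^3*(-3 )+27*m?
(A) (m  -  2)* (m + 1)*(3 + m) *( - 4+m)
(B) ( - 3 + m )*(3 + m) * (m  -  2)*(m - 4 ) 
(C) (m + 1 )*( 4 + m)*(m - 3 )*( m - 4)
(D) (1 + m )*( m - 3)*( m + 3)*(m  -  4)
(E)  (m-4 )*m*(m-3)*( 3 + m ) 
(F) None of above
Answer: D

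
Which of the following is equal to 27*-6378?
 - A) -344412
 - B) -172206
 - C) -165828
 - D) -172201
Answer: B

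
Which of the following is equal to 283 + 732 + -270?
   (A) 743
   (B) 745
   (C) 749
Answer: B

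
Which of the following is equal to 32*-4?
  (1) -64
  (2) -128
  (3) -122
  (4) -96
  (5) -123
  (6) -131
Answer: 2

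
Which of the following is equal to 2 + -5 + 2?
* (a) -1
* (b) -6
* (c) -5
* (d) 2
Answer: a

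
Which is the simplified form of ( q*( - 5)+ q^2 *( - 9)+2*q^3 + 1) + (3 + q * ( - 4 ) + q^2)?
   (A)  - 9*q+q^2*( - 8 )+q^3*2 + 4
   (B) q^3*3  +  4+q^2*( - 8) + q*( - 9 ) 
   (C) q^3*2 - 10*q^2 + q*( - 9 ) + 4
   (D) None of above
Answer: A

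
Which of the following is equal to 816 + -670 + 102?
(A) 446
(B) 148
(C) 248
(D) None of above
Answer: C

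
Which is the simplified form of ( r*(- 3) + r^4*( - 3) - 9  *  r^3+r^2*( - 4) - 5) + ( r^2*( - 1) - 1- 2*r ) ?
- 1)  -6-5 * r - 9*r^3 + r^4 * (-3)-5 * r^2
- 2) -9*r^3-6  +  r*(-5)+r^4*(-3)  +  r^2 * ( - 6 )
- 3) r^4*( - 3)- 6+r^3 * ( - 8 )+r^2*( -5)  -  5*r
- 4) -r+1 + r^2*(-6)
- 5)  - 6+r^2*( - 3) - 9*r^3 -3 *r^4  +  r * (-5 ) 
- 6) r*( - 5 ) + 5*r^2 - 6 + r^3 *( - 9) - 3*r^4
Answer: 1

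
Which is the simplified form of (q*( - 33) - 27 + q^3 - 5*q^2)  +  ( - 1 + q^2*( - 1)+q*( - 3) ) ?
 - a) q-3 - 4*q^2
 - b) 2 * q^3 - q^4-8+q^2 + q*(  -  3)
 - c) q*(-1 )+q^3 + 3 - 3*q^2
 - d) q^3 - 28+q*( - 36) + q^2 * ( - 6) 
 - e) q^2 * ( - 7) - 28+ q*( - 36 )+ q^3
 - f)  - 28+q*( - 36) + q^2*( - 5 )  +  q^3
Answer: d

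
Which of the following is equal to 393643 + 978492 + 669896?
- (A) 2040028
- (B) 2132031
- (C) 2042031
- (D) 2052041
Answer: C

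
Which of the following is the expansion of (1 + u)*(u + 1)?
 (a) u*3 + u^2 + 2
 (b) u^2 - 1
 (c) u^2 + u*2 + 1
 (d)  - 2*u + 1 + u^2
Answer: c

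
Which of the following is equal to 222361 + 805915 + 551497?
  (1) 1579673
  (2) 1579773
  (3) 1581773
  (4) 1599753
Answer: 2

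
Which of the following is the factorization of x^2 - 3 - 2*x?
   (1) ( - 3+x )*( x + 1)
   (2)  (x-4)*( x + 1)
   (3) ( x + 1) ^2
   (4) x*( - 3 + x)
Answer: 1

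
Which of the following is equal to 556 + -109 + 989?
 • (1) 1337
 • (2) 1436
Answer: 2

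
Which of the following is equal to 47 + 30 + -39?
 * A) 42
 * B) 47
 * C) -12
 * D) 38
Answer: D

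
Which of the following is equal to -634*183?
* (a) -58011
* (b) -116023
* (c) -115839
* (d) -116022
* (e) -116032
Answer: d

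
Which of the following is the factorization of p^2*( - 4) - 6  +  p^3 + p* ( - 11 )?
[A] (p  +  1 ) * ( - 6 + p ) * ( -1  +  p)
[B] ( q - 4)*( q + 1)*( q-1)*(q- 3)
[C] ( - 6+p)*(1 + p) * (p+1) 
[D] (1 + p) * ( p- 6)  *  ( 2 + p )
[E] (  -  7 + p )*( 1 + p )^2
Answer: C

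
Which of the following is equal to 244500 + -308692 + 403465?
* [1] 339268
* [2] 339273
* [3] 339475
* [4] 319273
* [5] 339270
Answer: 2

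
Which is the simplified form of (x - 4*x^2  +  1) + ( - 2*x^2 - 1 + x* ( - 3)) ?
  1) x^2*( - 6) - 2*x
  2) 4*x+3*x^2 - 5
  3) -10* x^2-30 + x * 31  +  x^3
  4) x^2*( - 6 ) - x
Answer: 1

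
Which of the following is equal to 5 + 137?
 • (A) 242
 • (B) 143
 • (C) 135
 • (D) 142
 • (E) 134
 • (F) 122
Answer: D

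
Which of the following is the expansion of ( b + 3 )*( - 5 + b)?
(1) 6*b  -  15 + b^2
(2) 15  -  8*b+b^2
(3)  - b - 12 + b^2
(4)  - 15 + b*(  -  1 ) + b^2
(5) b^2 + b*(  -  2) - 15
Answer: 5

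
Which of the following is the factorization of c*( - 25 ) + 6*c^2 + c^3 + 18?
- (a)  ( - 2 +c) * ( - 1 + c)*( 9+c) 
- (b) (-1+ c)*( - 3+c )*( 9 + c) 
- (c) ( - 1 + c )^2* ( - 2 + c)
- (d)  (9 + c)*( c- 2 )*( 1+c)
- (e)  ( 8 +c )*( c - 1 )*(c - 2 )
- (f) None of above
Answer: a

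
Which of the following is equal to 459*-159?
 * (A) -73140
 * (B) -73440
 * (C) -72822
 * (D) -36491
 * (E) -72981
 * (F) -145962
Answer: E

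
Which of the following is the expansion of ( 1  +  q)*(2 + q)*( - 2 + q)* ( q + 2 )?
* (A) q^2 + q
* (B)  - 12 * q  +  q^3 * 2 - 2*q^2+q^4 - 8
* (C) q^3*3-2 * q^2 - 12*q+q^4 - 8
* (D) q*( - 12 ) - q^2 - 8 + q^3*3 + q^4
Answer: C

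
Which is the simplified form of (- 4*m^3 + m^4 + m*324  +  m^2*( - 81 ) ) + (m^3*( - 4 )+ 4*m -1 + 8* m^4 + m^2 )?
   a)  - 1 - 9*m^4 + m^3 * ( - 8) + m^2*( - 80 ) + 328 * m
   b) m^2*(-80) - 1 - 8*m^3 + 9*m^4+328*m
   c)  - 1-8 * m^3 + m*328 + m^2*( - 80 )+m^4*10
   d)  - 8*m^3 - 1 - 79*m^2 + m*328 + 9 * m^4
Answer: b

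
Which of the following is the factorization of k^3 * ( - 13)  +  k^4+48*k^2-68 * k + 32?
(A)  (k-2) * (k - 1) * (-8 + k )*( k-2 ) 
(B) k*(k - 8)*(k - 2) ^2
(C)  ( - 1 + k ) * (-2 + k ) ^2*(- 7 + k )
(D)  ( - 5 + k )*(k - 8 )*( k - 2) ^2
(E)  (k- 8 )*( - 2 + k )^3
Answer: A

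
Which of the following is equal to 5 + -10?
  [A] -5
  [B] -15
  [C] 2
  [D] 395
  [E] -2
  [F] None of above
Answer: A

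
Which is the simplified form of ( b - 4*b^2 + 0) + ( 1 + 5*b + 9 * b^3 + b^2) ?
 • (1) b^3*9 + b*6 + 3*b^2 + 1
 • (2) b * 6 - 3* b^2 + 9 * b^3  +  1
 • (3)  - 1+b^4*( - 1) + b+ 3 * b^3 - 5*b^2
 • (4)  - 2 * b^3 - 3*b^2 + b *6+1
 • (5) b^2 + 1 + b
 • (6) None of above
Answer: 2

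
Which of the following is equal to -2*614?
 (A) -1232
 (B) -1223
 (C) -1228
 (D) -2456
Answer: C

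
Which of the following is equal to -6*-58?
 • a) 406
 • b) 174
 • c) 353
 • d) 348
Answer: d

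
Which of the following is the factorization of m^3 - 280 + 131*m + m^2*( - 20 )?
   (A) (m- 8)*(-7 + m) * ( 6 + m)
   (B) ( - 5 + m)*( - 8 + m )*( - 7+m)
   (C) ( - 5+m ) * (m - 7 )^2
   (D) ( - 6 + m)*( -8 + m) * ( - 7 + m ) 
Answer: B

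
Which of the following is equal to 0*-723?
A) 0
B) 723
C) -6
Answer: A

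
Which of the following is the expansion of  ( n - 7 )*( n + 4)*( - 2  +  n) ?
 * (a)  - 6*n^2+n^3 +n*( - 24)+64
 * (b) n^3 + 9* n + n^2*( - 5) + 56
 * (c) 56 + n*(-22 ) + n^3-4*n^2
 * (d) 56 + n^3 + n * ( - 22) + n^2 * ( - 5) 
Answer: d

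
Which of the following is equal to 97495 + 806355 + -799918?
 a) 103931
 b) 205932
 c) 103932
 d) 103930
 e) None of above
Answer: c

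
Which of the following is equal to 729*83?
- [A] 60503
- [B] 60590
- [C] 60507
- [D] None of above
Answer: C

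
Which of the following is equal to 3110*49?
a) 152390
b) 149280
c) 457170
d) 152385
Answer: a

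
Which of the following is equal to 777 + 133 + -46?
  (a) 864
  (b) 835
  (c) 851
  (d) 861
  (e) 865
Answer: a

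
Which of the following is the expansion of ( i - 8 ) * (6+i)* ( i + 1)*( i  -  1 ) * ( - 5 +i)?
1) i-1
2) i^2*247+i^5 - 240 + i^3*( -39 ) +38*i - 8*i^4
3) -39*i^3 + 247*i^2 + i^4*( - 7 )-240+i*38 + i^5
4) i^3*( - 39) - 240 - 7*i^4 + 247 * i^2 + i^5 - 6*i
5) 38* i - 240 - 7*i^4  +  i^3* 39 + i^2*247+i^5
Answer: 3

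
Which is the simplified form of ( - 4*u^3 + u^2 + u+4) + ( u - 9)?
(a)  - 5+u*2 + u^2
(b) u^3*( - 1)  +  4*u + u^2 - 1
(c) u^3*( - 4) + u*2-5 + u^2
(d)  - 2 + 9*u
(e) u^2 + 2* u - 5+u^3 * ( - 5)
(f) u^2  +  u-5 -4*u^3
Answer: c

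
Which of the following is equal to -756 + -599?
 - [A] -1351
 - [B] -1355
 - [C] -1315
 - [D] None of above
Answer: B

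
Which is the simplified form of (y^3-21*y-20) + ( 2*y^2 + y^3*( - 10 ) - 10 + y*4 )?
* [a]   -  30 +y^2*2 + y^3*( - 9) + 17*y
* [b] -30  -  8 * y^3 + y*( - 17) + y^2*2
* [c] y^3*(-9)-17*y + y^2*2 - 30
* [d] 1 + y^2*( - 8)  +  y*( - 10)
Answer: c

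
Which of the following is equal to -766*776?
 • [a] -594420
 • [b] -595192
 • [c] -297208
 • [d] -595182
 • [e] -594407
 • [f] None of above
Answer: f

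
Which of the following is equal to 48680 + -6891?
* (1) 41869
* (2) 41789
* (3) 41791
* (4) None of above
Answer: 2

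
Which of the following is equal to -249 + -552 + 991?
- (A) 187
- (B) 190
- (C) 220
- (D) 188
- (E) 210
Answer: B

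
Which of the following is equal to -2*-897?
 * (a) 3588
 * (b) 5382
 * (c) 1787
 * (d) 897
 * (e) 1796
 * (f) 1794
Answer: f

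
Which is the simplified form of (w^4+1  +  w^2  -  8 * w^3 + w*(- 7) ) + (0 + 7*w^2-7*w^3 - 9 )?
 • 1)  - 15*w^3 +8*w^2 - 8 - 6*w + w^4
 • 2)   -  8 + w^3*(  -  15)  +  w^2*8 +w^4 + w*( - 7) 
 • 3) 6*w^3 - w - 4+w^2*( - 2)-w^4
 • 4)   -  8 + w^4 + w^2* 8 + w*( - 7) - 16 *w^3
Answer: 2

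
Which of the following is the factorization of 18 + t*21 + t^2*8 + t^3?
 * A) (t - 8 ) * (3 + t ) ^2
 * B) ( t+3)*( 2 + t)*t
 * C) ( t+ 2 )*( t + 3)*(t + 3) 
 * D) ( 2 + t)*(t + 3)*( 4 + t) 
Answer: C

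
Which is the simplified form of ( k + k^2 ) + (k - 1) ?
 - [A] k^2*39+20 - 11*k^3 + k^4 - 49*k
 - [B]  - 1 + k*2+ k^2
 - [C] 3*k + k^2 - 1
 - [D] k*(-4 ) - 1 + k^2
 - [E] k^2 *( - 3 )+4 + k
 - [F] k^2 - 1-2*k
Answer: B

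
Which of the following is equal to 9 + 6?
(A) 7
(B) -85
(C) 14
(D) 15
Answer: D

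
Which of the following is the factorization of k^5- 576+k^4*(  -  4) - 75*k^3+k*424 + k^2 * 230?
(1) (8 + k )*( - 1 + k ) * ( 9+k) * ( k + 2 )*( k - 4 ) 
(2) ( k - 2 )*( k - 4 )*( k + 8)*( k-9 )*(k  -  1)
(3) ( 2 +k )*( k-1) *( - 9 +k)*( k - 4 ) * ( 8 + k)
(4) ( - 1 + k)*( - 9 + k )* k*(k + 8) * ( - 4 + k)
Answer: 3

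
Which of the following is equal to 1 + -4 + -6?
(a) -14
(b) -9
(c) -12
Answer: b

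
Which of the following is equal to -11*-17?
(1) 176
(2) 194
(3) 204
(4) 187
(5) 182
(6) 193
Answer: 4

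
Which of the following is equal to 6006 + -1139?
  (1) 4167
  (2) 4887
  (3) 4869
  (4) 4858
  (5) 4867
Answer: 5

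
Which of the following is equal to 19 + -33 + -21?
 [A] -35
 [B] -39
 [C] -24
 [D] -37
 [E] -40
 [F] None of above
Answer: A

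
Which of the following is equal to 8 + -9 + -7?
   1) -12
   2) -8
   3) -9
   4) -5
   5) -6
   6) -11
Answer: 2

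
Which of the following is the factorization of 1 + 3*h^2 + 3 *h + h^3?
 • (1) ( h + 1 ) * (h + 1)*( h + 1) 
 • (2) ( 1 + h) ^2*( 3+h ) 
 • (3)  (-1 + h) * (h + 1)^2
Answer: 1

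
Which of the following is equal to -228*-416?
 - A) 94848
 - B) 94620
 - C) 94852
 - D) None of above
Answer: A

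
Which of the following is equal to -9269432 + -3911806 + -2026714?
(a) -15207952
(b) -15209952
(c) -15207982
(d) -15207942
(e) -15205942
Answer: a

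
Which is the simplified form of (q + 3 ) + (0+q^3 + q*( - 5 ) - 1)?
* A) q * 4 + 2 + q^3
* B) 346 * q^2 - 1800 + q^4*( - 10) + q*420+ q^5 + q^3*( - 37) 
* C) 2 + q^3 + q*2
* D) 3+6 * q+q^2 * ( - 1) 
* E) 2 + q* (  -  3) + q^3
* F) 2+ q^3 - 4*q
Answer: F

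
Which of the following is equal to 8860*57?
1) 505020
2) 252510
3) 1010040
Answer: 1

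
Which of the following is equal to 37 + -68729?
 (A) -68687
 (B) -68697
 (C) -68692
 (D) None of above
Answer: C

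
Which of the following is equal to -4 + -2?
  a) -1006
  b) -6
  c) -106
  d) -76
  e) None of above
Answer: b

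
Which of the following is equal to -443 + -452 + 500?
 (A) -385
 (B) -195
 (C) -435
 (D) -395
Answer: D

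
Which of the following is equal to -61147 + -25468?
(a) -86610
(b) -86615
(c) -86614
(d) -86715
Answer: b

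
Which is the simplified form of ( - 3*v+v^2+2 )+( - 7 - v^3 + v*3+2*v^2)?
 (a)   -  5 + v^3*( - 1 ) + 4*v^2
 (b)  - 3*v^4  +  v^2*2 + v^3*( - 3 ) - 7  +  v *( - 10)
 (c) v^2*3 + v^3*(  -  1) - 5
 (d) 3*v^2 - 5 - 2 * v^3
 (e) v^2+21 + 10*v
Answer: c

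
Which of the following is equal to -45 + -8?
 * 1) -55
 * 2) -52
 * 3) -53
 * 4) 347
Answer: 3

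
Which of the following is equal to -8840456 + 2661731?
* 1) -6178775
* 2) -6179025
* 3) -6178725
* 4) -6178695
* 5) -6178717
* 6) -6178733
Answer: 3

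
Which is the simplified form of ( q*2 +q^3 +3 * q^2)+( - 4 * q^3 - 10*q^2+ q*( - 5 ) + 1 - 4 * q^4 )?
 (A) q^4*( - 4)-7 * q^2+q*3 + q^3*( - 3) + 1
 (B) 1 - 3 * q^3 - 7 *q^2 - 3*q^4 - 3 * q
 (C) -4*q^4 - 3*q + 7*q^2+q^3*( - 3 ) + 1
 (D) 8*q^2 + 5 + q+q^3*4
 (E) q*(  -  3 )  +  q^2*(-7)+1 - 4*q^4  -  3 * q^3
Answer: E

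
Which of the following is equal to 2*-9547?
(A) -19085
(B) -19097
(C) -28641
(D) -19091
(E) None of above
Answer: E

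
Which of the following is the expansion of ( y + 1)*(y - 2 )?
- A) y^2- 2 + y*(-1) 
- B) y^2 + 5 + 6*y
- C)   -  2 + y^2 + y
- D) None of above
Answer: A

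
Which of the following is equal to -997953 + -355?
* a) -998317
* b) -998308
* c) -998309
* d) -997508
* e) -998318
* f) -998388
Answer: b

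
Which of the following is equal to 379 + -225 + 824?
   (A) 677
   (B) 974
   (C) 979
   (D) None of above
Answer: D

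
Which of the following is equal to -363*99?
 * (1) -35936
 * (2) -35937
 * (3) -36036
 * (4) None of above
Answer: 2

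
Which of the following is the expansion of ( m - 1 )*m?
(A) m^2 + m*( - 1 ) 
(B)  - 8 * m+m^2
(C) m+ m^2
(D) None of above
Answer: A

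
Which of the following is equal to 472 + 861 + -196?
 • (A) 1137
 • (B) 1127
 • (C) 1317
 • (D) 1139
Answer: A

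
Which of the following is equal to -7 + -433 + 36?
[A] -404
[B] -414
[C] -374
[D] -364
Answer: A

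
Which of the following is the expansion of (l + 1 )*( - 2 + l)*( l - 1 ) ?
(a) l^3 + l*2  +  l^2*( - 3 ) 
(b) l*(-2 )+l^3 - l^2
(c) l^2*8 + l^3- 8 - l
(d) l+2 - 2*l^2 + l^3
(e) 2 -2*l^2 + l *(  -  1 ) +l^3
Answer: e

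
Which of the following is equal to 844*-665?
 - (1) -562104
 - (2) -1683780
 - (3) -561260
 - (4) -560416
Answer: 3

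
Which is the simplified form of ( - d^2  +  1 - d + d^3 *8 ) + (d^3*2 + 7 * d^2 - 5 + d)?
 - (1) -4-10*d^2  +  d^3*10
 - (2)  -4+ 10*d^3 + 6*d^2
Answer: 2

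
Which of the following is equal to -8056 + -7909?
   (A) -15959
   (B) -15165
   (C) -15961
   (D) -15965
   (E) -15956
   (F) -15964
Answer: D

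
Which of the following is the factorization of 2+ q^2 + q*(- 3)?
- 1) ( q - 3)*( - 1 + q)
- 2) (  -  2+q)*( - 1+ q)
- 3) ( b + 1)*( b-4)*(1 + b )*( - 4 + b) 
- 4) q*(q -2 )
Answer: 2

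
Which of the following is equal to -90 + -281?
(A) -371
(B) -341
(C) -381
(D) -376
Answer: A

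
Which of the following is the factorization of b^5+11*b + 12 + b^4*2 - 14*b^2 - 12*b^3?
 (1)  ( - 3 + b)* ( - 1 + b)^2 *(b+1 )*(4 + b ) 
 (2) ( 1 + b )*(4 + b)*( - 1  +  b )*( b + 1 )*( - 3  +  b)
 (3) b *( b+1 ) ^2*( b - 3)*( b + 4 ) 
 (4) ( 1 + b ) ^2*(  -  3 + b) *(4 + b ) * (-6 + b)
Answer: 2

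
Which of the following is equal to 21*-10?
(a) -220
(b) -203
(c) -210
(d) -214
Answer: c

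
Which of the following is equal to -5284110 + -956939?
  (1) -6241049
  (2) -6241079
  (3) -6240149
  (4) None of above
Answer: 1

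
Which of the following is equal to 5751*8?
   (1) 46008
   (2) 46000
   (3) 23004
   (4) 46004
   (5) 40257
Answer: 1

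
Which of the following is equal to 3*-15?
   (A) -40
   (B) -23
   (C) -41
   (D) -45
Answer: D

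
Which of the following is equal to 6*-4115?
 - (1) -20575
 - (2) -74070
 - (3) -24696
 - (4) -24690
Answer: 4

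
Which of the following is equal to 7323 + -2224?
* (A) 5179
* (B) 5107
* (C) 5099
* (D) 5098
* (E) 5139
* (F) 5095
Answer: C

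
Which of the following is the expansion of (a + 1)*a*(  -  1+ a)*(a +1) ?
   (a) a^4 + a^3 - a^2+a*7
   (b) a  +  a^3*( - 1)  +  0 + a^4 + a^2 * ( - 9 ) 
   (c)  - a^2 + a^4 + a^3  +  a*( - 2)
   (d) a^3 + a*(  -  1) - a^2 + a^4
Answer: d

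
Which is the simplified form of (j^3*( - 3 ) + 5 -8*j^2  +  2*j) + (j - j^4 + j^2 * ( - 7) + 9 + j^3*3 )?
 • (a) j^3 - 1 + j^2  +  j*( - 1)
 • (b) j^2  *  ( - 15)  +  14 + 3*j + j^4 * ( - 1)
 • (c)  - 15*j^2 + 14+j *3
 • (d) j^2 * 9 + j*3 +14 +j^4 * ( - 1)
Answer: b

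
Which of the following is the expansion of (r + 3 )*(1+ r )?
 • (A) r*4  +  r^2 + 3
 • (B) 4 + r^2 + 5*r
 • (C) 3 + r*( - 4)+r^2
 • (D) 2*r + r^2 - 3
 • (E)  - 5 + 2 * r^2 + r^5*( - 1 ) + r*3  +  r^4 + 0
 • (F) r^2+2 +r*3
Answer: A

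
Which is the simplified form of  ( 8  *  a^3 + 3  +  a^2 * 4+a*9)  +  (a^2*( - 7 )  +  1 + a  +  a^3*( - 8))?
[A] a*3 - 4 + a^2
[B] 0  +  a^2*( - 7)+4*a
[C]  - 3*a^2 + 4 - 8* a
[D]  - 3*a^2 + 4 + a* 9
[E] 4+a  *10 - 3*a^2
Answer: E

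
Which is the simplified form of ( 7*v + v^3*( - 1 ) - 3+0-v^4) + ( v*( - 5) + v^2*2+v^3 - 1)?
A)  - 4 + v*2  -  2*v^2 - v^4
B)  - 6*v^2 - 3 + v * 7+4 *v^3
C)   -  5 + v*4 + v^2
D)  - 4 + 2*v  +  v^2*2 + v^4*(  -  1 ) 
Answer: D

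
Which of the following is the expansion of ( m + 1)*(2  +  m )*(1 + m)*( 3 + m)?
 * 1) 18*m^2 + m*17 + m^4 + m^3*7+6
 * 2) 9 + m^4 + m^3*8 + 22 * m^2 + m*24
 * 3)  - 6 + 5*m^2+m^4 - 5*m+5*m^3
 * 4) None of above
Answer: 4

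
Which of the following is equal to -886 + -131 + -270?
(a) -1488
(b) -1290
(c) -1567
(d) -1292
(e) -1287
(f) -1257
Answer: e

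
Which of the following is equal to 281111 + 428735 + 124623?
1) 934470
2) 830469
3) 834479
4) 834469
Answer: 4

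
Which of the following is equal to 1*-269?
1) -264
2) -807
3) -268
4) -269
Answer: 4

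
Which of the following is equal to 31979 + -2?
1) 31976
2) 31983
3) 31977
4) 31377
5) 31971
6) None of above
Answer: 3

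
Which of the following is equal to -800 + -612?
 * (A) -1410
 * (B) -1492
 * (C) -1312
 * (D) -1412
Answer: D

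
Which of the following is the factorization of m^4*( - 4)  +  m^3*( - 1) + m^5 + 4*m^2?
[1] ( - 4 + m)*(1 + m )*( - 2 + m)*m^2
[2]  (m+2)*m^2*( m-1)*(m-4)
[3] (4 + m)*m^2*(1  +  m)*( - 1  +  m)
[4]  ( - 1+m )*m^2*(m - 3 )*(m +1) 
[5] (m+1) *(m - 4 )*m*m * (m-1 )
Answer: 5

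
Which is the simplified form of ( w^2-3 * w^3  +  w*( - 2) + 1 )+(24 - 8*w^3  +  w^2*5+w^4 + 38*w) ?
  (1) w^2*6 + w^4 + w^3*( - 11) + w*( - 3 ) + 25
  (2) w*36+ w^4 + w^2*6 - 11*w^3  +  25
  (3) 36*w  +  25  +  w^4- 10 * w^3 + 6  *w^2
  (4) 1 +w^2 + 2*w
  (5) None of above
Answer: 2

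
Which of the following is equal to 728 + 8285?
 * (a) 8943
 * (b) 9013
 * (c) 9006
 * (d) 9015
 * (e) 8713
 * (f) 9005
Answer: b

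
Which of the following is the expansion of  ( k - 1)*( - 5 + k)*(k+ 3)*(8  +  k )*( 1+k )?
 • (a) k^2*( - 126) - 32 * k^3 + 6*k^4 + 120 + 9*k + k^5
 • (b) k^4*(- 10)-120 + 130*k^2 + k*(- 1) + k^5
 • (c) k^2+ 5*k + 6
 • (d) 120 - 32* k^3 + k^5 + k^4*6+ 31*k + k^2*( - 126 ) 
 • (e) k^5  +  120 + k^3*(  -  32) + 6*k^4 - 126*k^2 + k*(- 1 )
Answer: d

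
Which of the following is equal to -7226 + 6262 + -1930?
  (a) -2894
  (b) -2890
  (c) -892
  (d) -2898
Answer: a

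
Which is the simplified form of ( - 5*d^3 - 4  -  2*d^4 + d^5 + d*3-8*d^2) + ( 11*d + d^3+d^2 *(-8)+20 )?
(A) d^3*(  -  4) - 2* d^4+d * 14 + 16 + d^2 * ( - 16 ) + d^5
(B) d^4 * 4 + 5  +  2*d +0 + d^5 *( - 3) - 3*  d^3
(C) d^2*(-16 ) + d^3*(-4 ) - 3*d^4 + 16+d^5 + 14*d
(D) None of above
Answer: A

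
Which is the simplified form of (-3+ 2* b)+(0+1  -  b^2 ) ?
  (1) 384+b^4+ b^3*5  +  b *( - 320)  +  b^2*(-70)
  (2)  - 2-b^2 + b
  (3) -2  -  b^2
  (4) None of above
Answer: 4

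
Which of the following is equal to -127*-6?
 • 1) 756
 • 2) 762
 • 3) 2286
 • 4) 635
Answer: 2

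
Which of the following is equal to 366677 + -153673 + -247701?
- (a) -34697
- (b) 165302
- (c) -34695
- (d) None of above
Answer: a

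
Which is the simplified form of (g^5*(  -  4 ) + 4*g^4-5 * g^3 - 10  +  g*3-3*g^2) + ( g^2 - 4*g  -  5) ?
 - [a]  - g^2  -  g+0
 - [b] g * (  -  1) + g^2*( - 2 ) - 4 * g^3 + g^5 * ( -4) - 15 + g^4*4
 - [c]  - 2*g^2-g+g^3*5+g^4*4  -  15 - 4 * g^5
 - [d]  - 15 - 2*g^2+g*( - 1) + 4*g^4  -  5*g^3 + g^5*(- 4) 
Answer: d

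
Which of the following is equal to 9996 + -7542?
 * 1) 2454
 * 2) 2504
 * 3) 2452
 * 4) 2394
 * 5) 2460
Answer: 1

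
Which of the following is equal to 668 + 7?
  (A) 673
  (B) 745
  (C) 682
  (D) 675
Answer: D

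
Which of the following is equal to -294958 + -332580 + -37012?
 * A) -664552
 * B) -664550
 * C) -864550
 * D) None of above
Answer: B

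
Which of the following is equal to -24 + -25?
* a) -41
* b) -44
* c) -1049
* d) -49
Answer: d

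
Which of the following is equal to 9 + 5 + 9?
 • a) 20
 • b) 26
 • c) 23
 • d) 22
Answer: c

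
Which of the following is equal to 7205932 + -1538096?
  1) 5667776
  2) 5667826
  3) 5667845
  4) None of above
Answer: 4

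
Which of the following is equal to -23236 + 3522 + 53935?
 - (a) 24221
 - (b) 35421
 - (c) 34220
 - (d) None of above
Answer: d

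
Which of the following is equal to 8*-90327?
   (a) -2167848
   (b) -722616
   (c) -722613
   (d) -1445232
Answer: b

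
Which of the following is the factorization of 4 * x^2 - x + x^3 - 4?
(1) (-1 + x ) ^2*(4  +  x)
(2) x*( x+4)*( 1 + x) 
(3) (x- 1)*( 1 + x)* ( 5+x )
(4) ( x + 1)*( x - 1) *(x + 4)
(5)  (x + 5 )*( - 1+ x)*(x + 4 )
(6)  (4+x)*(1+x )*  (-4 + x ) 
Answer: 4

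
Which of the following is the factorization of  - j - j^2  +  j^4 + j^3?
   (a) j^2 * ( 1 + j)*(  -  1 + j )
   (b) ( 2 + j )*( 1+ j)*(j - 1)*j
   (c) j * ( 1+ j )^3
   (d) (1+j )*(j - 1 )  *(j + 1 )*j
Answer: d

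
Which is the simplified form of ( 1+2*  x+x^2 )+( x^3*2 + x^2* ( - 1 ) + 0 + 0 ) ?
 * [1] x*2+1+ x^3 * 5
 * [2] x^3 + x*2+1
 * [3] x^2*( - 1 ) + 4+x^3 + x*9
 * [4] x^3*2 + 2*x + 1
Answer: 4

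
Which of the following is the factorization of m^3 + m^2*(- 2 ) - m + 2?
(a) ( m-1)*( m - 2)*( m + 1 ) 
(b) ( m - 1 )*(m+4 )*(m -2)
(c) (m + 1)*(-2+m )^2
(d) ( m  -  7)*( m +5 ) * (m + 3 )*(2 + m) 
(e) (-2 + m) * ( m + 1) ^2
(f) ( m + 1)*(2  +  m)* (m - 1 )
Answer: a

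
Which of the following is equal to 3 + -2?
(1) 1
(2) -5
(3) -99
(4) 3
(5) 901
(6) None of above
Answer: 1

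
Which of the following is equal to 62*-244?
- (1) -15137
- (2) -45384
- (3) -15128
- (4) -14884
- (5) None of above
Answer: 3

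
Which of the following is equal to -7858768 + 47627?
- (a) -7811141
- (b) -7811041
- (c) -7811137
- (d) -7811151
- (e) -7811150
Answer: a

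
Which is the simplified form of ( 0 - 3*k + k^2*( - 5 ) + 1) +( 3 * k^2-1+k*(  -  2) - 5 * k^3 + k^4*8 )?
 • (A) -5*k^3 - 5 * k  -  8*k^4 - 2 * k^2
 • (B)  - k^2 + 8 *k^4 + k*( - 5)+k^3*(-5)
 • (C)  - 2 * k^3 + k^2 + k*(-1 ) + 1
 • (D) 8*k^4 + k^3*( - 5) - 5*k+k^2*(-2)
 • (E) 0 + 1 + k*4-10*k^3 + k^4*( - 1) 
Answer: D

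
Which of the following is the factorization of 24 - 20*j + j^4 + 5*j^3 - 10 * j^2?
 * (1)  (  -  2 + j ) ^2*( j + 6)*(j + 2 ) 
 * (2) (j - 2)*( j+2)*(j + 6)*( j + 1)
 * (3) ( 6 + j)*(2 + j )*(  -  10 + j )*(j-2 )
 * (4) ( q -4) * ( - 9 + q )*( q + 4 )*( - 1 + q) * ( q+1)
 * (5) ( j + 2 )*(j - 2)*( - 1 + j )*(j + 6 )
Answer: 5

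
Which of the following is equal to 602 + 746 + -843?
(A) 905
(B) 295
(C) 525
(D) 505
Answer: D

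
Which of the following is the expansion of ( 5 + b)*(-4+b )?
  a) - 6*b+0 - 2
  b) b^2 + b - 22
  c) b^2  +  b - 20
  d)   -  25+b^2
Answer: c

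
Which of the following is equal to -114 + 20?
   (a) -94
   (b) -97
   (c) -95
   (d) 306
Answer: a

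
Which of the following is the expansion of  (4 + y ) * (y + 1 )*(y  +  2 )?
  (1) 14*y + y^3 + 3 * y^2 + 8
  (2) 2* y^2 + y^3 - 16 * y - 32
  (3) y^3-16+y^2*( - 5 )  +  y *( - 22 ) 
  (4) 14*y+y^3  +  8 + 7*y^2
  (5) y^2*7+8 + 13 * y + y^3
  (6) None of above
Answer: 4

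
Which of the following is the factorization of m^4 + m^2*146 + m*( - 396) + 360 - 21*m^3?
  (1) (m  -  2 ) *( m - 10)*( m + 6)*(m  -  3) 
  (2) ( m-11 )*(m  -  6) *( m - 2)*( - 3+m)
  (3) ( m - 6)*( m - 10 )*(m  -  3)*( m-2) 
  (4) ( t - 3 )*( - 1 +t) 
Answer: 3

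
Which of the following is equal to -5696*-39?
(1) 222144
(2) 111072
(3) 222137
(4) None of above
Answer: 1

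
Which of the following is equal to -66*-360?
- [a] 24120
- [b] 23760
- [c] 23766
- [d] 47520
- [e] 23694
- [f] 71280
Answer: b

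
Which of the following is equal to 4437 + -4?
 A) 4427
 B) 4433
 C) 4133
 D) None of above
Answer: B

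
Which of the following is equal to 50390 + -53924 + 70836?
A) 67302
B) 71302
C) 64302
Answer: A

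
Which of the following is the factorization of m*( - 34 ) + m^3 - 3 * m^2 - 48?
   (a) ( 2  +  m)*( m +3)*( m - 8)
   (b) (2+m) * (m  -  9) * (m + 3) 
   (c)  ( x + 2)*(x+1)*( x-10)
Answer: a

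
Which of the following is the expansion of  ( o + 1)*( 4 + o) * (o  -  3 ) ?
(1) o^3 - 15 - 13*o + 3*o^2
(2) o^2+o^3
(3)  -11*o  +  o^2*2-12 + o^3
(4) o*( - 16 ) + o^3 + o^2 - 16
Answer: 3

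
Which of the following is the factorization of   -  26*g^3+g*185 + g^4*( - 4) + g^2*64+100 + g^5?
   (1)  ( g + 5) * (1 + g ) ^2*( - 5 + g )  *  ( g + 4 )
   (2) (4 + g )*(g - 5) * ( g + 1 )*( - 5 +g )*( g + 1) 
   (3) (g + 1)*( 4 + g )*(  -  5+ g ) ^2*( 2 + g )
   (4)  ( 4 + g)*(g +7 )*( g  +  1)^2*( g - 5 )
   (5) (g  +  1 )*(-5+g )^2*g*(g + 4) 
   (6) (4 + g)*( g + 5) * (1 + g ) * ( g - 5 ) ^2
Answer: 2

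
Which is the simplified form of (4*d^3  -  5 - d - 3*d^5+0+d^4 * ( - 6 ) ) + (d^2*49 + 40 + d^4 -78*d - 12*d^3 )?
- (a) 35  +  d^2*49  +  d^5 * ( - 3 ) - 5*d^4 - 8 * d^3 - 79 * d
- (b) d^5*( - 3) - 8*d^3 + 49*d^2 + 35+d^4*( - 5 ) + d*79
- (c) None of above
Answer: a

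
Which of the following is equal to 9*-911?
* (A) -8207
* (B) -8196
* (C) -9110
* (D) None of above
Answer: D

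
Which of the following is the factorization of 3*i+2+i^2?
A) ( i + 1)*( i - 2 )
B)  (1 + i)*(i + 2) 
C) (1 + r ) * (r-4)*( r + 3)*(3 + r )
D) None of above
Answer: B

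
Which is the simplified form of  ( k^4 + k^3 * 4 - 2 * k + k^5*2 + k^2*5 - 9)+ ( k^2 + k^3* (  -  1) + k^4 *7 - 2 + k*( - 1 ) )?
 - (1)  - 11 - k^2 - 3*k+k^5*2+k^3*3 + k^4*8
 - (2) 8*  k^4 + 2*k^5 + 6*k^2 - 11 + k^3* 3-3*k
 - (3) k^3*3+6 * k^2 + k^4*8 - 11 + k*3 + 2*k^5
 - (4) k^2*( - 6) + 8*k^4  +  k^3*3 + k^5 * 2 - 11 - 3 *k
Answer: 2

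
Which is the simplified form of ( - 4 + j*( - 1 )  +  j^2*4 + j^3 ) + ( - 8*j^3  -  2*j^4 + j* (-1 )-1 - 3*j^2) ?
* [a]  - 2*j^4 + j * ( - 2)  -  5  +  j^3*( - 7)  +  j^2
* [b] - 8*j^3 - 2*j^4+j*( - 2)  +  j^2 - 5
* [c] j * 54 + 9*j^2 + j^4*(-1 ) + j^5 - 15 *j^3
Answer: a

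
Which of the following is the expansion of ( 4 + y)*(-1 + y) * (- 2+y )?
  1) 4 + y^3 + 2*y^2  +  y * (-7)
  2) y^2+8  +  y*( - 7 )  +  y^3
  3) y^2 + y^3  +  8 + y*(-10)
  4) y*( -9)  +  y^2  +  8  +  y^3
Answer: 3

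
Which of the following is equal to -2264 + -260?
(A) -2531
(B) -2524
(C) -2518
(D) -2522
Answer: B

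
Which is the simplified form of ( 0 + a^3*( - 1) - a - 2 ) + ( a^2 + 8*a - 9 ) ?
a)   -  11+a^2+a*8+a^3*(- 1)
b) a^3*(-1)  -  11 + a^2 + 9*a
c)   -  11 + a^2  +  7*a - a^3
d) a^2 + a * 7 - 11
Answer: c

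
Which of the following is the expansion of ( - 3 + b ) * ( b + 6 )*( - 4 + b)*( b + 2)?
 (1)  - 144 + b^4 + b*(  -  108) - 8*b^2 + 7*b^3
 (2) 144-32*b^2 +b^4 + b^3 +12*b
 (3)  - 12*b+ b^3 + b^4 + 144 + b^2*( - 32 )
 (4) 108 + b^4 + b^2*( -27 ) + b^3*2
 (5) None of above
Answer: 2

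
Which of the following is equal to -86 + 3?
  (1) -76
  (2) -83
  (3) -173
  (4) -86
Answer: 2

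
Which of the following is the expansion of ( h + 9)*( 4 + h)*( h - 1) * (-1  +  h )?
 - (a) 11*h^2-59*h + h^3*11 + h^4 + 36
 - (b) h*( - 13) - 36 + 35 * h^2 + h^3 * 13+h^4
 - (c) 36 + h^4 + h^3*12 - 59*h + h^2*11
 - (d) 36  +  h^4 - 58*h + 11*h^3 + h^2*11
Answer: a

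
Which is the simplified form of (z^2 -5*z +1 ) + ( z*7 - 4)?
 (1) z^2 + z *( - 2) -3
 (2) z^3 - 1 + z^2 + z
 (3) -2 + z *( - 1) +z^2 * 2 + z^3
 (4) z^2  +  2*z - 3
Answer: 4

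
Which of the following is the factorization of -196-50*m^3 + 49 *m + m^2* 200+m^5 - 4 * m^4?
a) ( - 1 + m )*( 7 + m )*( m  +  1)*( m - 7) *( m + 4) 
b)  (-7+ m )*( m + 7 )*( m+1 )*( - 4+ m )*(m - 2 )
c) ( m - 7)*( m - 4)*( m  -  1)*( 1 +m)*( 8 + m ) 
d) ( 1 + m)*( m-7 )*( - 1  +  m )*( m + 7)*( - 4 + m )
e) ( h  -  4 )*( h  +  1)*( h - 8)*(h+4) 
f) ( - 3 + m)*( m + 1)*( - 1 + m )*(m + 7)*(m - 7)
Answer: d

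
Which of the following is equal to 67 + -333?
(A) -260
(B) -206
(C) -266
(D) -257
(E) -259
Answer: C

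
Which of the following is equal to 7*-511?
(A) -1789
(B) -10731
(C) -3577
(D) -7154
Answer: C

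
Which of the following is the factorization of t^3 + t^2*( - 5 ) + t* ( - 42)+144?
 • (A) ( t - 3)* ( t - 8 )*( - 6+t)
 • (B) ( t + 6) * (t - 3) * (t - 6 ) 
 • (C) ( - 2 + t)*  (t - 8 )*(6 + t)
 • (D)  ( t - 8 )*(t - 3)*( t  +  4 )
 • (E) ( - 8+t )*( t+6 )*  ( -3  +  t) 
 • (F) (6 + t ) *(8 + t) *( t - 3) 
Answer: E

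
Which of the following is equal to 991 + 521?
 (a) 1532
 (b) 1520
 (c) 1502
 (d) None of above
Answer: d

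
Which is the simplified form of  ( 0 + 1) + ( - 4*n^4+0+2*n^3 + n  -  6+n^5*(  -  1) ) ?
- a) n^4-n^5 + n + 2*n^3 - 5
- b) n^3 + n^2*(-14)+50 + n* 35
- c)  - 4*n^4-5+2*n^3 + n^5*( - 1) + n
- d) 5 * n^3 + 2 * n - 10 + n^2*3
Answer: c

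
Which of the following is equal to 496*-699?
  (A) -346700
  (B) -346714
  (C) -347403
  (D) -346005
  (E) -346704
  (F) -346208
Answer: E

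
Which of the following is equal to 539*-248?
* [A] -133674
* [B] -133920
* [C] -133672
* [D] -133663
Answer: C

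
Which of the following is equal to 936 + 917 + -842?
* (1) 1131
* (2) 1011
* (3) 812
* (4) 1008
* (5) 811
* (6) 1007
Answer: 2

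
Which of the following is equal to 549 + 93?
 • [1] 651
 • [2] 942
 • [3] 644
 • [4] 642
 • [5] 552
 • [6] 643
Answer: 4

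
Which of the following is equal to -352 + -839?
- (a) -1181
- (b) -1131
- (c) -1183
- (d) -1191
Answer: d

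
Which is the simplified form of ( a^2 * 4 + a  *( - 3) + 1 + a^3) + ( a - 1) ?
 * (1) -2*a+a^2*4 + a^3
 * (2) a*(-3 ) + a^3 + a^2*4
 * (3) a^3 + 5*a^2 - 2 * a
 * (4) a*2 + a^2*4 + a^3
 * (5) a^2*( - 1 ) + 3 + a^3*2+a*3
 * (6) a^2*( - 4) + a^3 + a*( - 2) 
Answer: 1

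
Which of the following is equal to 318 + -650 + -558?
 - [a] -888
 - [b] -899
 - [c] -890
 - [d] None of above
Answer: c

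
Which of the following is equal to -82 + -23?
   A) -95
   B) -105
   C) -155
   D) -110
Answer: B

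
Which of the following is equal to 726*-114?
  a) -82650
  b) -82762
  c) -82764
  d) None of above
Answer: c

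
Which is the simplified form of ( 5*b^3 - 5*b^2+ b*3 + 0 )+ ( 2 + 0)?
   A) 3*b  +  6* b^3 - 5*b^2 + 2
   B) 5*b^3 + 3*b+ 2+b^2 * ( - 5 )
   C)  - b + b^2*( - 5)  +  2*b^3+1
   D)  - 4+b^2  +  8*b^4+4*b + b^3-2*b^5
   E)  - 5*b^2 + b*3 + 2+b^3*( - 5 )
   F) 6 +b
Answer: B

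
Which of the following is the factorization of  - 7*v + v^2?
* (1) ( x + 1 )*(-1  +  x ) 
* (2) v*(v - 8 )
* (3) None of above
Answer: 3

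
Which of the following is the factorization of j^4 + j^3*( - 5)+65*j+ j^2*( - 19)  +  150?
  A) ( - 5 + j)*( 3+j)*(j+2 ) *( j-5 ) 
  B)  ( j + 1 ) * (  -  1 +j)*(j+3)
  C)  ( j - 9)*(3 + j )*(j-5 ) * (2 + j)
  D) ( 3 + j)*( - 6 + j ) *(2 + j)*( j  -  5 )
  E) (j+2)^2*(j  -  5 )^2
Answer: A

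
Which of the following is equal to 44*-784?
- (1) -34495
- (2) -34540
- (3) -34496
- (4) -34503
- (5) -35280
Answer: 3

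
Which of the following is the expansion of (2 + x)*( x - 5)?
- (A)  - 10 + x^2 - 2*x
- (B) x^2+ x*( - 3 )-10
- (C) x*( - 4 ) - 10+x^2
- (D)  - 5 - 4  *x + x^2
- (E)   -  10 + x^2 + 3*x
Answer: B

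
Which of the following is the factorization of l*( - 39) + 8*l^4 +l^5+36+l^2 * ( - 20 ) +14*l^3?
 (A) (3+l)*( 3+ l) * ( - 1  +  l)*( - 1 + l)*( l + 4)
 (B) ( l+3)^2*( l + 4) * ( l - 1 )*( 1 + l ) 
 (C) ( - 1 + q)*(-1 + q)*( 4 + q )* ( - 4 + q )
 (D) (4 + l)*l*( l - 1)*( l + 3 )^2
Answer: A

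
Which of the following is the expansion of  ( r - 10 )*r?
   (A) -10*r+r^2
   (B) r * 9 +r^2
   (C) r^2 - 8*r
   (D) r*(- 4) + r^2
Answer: A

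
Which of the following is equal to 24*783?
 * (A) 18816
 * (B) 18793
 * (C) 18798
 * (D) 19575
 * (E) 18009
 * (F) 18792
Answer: F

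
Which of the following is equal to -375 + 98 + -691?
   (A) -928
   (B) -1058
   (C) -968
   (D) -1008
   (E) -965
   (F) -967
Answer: C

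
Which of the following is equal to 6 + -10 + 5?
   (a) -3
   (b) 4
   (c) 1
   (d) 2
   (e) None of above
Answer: c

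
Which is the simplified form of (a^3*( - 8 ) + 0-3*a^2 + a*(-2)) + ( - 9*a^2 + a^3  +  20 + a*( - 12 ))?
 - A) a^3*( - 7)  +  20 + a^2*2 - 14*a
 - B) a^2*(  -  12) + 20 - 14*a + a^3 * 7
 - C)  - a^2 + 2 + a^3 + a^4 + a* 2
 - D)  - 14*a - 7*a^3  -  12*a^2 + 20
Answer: D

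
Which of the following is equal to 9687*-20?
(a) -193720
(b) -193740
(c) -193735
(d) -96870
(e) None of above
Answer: b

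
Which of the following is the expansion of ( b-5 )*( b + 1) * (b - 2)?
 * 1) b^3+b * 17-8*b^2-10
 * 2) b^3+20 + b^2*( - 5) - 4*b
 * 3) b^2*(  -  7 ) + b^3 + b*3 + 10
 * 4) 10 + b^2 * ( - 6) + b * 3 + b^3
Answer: 4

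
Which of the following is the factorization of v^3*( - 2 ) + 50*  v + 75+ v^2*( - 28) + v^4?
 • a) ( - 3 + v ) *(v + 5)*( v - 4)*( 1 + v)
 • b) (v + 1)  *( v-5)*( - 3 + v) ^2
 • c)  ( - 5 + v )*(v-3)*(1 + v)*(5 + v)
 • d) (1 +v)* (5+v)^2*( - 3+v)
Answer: c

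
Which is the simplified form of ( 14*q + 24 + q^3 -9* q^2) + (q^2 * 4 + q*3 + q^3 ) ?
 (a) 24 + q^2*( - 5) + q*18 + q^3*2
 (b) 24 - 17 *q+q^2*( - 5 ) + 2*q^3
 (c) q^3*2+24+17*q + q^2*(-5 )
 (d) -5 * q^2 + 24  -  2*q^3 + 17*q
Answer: c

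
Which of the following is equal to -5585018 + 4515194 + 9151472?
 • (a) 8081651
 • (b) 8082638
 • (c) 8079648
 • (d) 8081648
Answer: d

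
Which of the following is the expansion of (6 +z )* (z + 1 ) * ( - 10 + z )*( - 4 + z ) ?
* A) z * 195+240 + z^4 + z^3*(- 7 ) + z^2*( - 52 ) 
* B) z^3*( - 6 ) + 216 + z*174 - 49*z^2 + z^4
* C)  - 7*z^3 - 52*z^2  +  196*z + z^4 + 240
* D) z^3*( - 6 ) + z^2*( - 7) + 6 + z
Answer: C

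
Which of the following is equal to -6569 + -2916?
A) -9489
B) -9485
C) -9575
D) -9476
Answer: B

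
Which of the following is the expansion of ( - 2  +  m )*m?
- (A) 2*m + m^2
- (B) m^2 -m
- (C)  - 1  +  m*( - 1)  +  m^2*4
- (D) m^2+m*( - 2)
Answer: D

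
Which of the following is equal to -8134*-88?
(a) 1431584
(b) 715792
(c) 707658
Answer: b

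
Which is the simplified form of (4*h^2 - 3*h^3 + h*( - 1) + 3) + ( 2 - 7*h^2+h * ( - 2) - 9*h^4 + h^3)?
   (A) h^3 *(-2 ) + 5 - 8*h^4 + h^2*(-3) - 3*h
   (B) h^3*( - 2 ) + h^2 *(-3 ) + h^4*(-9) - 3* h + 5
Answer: B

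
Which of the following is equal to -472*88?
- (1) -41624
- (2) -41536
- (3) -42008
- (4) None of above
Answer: 2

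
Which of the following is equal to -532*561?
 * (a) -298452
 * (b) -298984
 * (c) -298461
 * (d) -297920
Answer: a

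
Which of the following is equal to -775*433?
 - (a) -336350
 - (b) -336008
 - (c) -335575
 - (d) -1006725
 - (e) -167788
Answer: c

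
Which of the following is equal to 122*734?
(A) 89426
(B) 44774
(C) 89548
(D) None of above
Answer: C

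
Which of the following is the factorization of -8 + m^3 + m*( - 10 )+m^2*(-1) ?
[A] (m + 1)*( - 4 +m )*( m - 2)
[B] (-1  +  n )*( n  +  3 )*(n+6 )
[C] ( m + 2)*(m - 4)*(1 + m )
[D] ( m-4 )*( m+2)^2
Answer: C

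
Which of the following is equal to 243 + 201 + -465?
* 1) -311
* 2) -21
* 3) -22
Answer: 2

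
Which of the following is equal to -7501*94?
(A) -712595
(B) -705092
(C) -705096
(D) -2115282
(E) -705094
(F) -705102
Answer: E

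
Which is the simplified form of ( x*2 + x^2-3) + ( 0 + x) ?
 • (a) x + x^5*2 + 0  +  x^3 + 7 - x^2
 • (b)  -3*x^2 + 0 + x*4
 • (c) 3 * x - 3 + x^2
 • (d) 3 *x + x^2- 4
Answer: c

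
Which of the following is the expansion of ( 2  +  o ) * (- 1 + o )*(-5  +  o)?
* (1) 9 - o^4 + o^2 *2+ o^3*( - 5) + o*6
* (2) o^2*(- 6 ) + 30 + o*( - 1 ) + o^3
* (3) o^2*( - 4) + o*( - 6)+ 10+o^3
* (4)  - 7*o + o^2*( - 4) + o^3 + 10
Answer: 4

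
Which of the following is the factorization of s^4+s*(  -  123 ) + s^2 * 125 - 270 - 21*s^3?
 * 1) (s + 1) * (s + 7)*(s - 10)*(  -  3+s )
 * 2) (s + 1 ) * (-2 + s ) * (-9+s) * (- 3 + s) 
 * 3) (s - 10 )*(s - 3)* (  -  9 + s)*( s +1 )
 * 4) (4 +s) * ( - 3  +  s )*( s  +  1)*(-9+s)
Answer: 3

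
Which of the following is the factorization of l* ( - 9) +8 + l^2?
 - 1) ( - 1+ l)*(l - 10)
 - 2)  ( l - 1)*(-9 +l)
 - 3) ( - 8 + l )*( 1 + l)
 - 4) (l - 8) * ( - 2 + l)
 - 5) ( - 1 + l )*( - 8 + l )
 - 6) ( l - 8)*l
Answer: 5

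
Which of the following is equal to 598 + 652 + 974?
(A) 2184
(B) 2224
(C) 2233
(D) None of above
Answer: B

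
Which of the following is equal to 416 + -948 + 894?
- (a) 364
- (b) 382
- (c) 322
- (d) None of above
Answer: d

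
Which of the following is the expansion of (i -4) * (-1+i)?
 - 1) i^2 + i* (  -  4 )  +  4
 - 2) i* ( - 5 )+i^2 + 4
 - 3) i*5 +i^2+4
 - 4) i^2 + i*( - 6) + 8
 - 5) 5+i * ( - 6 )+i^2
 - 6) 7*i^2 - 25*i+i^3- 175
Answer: 2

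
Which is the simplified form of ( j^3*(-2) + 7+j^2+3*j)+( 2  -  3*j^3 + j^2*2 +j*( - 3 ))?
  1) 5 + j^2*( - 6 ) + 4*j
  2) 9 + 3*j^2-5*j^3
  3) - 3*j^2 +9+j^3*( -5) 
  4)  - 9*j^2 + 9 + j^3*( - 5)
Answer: 2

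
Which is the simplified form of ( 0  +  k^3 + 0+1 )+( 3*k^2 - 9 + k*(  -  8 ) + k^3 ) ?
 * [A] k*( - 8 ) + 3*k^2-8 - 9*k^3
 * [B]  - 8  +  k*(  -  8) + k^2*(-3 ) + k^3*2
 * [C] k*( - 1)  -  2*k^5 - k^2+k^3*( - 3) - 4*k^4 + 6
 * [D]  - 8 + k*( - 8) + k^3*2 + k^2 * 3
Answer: D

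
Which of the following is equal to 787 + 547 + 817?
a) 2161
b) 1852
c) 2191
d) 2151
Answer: d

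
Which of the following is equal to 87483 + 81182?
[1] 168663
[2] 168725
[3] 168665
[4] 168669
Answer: 3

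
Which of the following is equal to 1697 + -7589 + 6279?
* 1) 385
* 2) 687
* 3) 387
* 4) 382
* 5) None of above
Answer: 3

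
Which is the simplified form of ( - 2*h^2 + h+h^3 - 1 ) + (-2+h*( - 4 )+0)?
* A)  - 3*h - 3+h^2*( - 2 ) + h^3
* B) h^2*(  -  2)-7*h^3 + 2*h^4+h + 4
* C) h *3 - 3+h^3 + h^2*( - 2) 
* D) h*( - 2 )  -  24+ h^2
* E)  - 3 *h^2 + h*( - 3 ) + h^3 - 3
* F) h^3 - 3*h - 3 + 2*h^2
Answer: A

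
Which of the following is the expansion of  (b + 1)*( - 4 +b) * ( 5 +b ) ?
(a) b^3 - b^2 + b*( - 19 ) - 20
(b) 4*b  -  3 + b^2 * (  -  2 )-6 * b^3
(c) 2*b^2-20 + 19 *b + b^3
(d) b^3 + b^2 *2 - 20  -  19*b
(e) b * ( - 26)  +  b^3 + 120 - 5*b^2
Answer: d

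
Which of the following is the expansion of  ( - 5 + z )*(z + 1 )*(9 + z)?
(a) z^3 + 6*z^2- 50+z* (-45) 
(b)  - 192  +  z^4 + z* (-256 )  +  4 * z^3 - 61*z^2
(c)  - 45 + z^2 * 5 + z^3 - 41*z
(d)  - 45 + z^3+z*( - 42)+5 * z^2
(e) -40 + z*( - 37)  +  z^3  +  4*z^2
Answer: c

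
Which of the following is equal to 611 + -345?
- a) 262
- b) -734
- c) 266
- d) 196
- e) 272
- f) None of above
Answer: c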